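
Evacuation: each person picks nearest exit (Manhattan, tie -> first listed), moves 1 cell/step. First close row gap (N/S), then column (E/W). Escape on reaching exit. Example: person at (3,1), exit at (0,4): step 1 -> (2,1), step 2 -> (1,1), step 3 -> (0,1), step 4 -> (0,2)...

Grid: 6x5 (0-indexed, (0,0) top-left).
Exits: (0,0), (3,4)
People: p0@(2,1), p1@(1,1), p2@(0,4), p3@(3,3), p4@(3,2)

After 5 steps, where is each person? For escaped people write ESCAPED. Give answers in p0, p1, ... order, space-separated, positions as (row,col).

Step 1: p0:(2,1)->(1,1) | p1:(1,1)->(0,1) | p2:(0,4)->(1,4) | p3:(3,3)->(3,4)->EXIT | p4:(3,2)->(3,3)
Step 2: p0:(1,1)->(0,1) | p1:(0,1)->(0,0)->EXIT | p2:(1,4)->(2,4) | p3:escaped | p4:(3,3)->(3,4)->EXIT
Step 3: p0:(0,1)->(0,0)->EXIT | p1:escaped | p2:(2,4)->(3,4)->EXIT | p3:escaped | p4:escaped

ESCAPED ESCAPED ESCAPED ESCAPED ESCAPED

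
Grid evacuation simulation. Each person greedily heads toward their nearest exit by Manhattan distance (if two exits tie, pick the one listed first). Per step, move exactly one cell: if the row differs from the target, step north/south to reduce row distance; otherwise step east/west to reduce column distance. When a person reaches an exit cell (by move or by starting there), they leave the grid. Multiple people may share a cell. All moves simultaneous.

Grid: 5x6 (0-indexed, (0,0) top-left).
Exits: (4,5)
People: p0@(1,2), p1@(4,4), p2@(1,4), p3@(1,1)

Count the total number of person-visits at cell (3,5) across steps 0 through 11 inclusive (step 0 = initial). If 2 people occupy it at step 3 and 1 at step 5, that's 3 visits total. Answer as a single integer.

Answer: 0

Derivation:
Step 0: p0@(1,2) p1@(4,4) p2@(1,4) p3@(1,1) -> at (3,5): 0 [-], cum=0
Step 1: p0@(2,2) p1@ESC p2@(2,4) p3@(2,1) -> at (3,5): 0 [-], cum=0
Step 2: p0@(3,2) p1@ESC p2@(3,4) p3@(3,1) -> at (3,5): 0 [-], cum=0
Step 3: p0@(4,2) p1@ESC p2@(4,4) p3@(4,1) -> at (3,5): 0 [-], cum=0
Step 4: p0@(4,3) p1@ESC p2@ESC p3@(4,2) -> at (3,5): 0 [-], cum=0
Step 5: p0@(4,4) p1@ESC p2@ESC p3@(4,3) -> at (3,5): 0 [-], cum=0
Step 6: p0@ESC p1@ESC p2@ESC p3@(4,4) -> at (3,5): 0 [-], cum=0
Step 7: p0@ESC p1@ESC p2@ESC p3@ESC -> at (3,5): 0 [-], cum=0
Total visits = 0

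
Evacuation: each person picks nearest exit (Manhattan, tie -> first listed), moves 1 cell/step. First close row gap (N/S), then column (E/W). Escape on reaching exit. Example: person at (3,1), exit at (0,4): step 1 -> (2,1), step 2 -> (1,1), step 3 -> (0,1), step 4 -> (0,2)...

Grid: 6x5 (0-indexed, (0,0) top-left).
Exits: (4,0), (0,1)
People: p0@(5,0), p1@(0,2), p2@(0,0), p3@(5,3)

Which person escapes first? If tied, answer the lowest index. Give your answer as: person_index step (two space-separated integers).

Answer: 0 1

Derivation:
Step 1: p0:(5,0)->(4,0)->EXIT | p1:(0,2)->(0,1)->EXIT | p2:(0,0)->(0,1)->EXIT | p3:(5,3)->(4,3)
Step 2: p0:escaped | p1:escaped | p2:escaped | p3:(4,3)->(4,2)
Step 3: p0:escaped | p1:escaped | p2:escaped | p3:(4,2)->(4,1)
Step 4: p0:escaped | p1:escaped | p2:escaped | p3:(4,1)->(4,0)->EXIT
Exit steps: [1, 1, 1, 4]
First to escape: p0 at step 1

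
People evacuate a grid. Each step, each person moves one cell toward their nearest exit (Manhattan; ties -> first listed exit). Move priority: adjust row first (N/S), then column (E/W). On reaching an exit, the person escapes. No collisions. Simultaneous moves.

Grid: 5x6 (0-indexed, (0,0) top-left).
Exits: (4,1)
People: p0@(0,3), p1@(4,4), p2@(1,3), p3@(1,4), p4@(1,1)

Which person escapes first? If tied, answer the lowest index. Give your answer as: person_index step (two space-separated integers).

Step 1: p0:(0,3)->(1,3) | p1:(4,4)->(4,3) | p2:(1,3)->(2,3) | p3:(1,4)->(2,4) | p4:(1,1)->(2,1)
Step 2: p0:(1,3)->(2,3) | p1:(4,3)->(4,2) | p2:(2,3)->(3,3) | p3:(2,4)->(3,4) | p4:(2,1)->(3,1)
Step 3: p0:(2,3)->(3,3) | p1:(4,2)->(4,1)->EXIT | p2:(3,3)->(4,3) | p3:(3,4)->(4,4) | p4:(3,1)->(4,1)->EXIT
Step 4: p0:(3,3)->(4,3) | p1:escaped | p2:(4,3)->(4,2) | p3:(4,4)->(4,3) | p4:escaped
Step 5: p0:(4,3)->(4,2) | p1:escaped | p2:(4,2)->(4,1)->EXIT | p3:(4,3)->(4,2) | p4:escaped
Step 6: p0:(4,2)->(4,1)->EXIT | p1:escaped | p2:escaped | p3:(4,2)->(4,1)->EXIT | p4:escaped
Exit steps: [6, 3, 5, 6, 3]
First to escape: p1 at step 3

Answer: 1 3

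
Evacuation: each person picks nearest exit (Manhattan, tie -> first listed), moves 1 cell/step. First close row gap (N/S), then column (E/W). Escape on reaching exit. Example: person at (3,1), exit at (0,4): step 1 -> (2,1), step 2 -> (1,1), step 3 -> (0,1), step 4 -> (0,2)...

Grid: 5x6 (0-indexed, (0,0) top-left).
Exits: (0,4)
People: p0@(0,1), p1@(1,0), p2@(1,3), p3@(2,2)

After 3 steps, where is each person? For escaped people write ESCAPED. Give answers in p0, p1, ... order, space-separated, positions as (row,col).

Step 1: p0:(0,1)->(0,2) | p1:(1,0)->(0,0) | p2:(1,3)->(0,3) | p3:(2,2)->(1,2)
Step 2: p0:(0,2)->(0,3) | p1:(0,0)->(0,1) | p2:(0,3)->(0,4)->EXIT | p3:(1,2)->(0,2)
Step 3: p0:(0,3)->(0,4)->EXIT | p1:(0,1)->(0,2) | p2:escaped | p3:(0,2)->(0,3)

ESCAPED (0,2) ESCAPED (0,3)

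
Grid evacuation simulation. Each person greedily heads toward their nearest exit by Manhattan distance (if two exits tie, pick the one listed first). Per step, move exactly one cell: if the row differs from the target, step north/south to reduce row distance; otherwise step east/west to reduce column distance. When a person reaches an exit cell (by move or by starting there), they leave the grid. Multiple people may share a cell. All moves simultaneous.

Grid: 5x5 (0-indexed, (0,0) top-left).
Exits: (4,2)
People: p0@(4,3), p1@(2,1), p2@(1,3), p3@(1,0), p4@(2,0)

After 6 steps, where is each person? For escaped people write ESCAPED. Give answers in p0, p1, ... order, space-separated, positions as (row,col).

Step 1: p0:(4,3)->(4,2)->EXIT | p1:(2,1)->(3,1) | p2:(1,3)->(2,3) | p3:(1,0)->(2,0) | p4:(2,0)->(3,0)
Step 2: p0:escaped | p1:(3,1)->(4,1) | p2:(2,3)->(3,3) | p3:(2,0)->(3,0) | p4:(3,0)->(4,0)
Step 3: p0:escaped | p1:(4,1)->(4,2)->EXIT | p2:(3,3)->(4,3) | p3:(3,0)->(4,0) | p4:(4,0)->(4,1)
Step 4: p0:escaped | p1:escaped | p2:(4,3)->(4,2)->EXIT | p3:(4,0)->(4,1) | p4:(4,1)->(4,2)->EXIT
Step 5: p0:escaped | p1:escaped | p2:escaped | p3:(4,1)->(4,2)->EXIT | p4:escaped

ESCAPED ESCAPED ESCAPED ESCAPED ESCAPED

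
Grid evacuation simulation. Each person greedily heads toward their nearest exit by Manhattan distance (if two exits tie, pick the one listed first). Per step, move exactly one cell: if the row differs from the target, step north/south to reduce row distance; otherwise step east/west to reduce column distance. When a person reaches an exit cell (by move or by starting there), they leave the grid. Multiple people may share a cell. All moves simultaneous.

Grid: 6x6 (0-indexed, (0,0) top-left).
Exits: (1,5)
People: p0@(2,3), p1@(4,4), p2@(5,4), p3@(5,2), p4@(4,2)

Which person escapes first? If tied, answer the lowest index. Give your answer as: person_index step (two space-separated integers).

Answer: 0 3

Derivation:
Step 1: p0:(2,3)->(1,3) | p1:(4,4)->(3,4) | p2:(5,4)->(4,4) | p3:(5,2)->(4,2) | p4:(4,2)->(3,2)
Step 2: p0:(1,3)->(1,4) | p1:(3,4)->(2,4) | p2:(4,4)->(3,4) | p3:(4,2)->(3,2) | p4:(3,2)->(2,2)
Step 3: p0:(1,4)->(1,5)->EXIT | p1:(2,4)->(1,4) | p2:(3,4)->(2,4) | p3:(3,2)->(2,2) | p4:(2,2)->(1,2)
Step 4: p0:escaped | p1:(1,4)->(1,5)->EXIT | p2:(2,4)->(1,4) | p3:(2,2)->(1,2) | p4:(1,2)->(1,3)
Step 5: p0:escaped | p1:escaped | p2:(1,4)->(1,5)->EXIT | p3:(1,2)->(1,3) | p4:(1,3)->(1,4)
Step 6: p0:escaped | p1:escaped | p2:escaped | p3:(1,3)->(1,4) | p4:(1,4)->(1,5)->EXIT
Step 7: p0:escaped | p1:escaped | p2:escaped | p3:(1,4)->(1,5)->EXIT | p4:escaped
Exit steps: [3, 4, 5, 7, 6]
First to escape: p0 at step 3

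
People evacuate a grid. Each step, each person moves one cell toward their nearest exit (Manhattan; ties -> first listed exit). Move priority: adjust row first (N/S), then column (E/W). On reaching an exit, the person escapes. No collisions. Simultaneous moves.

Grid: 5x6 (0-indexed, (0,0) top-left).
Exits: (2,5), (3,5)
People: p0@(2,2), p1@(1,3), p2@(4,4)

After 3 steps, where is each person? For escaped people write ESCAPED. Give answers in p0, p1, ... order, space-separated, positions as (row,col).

Step 1: p0:(2,2)->(2,3) | p1:(1,3)->(2,3) | p2:(4,4)->(3,4)
Step 2: p0:(2,3)->(2,4) | p1:(2,3)->(2,4) | p2:(3,4)->(3,5)->EXIT
Step 3: p0:(2,4)->(2,5)->EXIT | p1:(2,4)->(2,5)->EXIT | p2:escaped

ESCAPED ESCAPED ESCAPED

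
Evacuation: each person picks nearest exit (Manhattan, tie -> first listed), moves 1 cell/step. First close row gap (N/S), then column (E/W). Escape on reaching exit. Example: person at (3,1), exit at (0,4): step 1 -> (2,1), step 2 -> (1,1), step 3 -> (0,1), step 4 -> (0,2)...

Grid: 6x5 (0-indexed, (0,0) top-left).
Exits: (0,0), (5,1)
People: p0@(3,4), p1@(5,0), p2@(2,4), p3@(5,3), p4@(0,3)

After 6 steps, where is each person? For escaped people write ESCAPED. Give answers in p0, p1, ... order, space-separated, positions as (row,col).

Step 1: p0:(3,4)->(4,4) | p1:(5,0)->(5,1)->EXIT | p2:(2,4)->(1,4) | p3:(5,3)->(5,2) | p4:(0,3)->(0,2)
Step 2: p0:(4,4)->(5,4) | p1:escaped | p2:(1,4)->(0,4) | p3:(5,2)->(5,1)->EXIT | p4:(0,2)->(0,1)
Step 3: p0:(5,4)->(5,3) | p1:escaped | p2:(0,4)->(0,3) | p3:escaped | p4:(0,1)->(0,0)->EXIT
Step 4: p0:(5,3)->(5,2) | p1:escaped | p2:(0,3)->(0,2) | p3:escaped | p4:escaped
Step 5: p0:(5,2)->(5,1)->EXIT | p1:escaped | p2:(0,2)->(0,1) | p3:escaped | p4:escaped
Step 6: p0:escaped | p1:escaped | p2:(0,1)->(0,0)->EXIT | p3:escaped | p4:escaped

ESCAPED ESCAPED ESCAPED ESCAPED ESCAPED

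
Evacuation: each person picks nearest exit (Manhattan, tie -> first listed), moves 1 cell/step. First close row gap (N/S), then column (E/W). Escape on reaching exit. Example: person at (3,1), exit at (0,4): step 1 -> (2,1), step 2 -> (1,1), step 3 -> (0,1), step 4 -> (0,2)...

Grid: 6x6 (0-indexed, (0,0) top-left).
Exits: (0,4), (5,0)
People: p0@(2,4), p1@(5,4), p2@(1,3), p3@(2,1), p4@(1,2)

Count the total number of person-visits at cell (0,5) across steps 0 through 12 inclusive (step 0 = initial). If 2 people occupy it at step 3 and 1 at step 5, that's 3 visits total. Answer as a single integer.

Step 0: p0@(2,4) p1@(5,4) p2@(1,3) p3@(2,1) p4@(1,2) -> at (0,5): 0 [-], cum=0
Step 1: p0@(1,4) p1@(5,3) p2@(0,3) p3@(3,1) p4@(0,2) -> at (0,5): 0 [-], cum=0
Step 2: p0@ESC p1@(5,2) p2@ESC p3@(4,1) p4@(0,3) -> at (0,5): 0 [-], cum=0
Step 3: p0@ESC p1@(5,1) p2@ESC p3@(5,1) p4@ESC -> at (0,5): 0 [-], cum=0
Step 4: p0@ESC p1@ESC p2@ESC p3@ESC p4@ESC -> at (0,5): 0 [-], cum=0
Total visits = 0

Answer: 0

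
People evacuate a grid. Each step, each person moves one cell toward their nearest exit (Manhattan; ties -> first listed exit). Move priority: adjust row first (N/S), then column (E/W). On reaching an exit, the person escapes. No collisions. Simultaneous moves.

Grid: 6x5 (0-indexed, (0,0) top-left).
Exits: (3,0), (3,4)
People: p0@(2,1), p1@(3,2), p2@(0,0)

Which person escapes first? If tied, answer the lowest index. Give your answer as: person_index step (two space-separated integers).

Step 1: p0:(2,1)->(3,1) | p1:(3,2)->(3,1) | p2:(0,0)->(1,0)
Step 2: p0:(3,1)->(3,0)->EXIT | p1:(3,1)->(3,0)->EXIT | p2:(1,0)->(2,0)
Step 3: p0:escaped | p1:escaped | p2:(2,0)->(3,0)->EXIT
Exit steps: [2, 2, 3]
First to escape: p0 at step 2

Answer: 0 2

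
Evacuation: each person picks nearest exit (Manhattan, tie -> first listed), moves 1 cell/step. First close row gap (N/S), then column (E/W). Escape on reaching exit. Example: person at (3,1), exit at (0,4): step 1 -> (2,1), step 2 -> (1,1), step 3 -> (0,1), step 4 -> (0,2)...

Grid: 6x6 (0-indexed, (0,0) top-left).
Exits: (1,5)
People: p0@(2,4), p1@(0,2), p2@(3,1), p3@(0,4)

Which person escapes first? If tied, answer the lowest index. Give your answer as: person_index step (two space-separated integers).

Answer: 0 2

Derivation:
Step 1: p0:(2,4)->(1,4) | p1:(0,2)->(1,2) | p2:(3,1)->(2,1) | p3:(0,4)->(1,4)
Step 2: p0:(1,4)->(1,5)->EXIT | p1:(1,2)->(1,3) | p2:(2,1)->(1,1) | p3:(1,4)->(1,5)->EXIT
Step 3: p0:escaped | p1:(1,3)->(1,4) | p2:(1,1)->(1,2) | p3:escaped
Step 4: p0:escaped | p1:(1,4)->(1,5)->EXIT | p2:(1,2)->(1,3) | p3:escaped
Step 5: p0:escaped | p1:escaped | p2:(1,3)->(1,4) | p3:escaped
Step 6: p0:escaped | p1:escaped | p2:(1,4)->(1,5)->EXIT | p3:escaped
Exit steps: [2, 4, 6, 2]
First to escape: p0 at step 2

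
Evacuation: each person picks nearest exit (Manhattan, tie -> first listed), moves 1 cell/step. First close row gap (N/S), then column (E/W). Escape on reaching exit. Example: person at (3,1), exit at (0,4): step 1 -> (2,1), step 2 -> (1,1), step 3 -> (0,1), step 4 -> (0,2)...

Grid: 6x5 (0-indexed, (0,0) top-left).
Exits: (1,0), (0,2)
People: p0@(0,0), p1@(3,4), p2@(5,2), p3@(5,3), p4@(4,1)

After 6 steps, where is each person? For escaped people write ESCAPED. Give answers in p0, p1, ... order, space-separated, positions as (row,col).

Step 1: p0:(0,0)->(1,0)->EXIT | p1:(3,4)->(2,4) | p2:(5,2)->(4,2) | p3:(5,3)->(4,3) | p4:(4,1)->(3,1)
Step 2: p0:escaped | p1:(2,4)->(1,4) | p2:(4,2)->(3,2) | p3:(4,3)->(3,3) | p4:(3,1)->(2,1)
Step 3: p0:escaped | p1:(1,4)->(0,4) | p2:(3,2)->(2,2) | p3:(3,3)->(2,3) | p4:(2,1)->(1,1)
Step 4: p0:escaped | p1:(0,4)->(0,3) | p2:(2,2)->(1,2) | p3:(2,3)->(1,3) | p4:(1,1)->(1,0)->EXIT
Step 5: p0:escaped | p1:(0,3)->(0,2)->EXIT | p2:(1,2)->(0,2)->EXIT | p3:(1,3)->(0,3) | p4:escaped
Step 6: p0:escaped | p1:escaped | p2:escaped | p3:(0,3)->(0,2)->EXIT | p4:escaped

ESCAPED ESCAPED ESCAPED ESCAPED ESCAPED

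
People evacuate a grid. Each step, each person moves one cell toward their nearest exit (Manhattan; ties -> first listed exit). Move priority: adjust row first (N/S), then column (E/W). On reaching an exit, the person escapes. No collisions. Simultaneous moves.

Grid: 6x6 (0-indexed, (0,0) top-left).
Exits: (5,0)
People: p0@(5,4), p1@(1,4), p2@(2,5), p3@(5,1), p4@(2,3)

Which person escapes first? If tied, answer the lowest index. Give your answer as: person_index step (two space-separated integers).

Answer: 3 1

Derivation:
Step 1: p0:(5,4)->(5,3) | p1:(1,4)->(2,4) | p2:(2,5)->(3,5) | p3:(5,1)->(5,0)->EXIT | p4:(2,3)->(3,3)
Step 2: p0:(5,3)->(5,2) | p1:(2,4)->(3,4) | p2:(3,5)->(4,5) | p3:escaped | p4:(3,3)->(4,3)
Step 3: p0:(5,2)->(5,1) | p1:(3,4)->(4,4) | p2:(4,5)->(5,5) | p3:escaped | p4:(4,3)->(5,3)
Step 4: p0:(5,1)->(5,0)->EXIT | p1:(4,4)->(5,4) | p2:(5,5)->(5,4) | p3:escaped | p4:(5,3)->(5,2)
Step 5: p0:escaped | p1:(5,4)->(5,3) | p2:(5,4)->(5,3) | p3:escaped | p4:(5,2)->(5,1)
Step 6: p0:escaped | p1:(5,3)->(5,2) | p2:(5,3)->(5,2) | p3:escaped | p4:(5,1)->(5,0)->EXIT
Step 7: p0:escaped | p1:(5,2)->(5,1) | p2:(5,2)->(5,1) | p3:escaped | p4:escaped
Step 8: p0:escaped | p1:(5,1)->(5,0)->EXIT | p2:(5,1)->(5,0)->EXIT | p3:escaped | p4:escaped
Exit steps: [4, 8, 8, 1, 6]
First to escape: p3 at step 1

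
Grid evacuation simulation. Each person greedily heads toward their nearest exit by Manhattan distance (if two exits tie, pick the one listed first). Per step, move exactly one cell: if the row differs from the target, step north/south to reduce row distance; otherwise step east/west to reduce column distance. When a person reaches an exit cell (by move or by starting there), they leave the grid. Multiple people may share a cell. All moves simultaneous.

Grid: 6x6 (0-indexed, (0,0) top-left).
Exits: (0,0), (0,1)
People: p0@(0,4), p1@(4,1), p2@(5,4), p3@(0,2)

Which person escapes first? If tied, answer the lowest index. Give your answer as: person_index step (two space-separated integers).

Step 1: p0:(0,4)->(0,3) | p1:(4,1)->(3,1) | p2:(5,4)->(4,4) | p3:(0,2)->(0,1)->EXIT
Step 2: p0:(0,3)->(0,2) | p1:(3,1)->(2,1) | p2:(4,4)->(3,4) | p3:escaped
Step 3: p0:(0,2)->(0,1)->EXIT | p1:(2,1)->(1,1) | p2:(3,4)->(2,4) | p3:escaped
Step 4: p0:escaped | p1:(1,1)->(0,1)->EXIT | p2:(2,4)->(1,4) | p3:escaped
Step 5: p0:escaped | p1:escaped | p2:(1,4)->(0,4) | p3:escaped
Step 6: p0:escaped | p1:escaped | p2:(0,4)->(0,3) | p3:escaped
Step 7: p0:escaped | p1:escaped | p2:(0,3)->(0,2) | p3:escaped
Step 8: p0:escaped | p1:escaped | p2:(0,2)->(0,1)->EXIT | p3:escaped
Exit steps: [3, 4, 8, 1]
First to escape: p3 at step 1

Answer: 3 1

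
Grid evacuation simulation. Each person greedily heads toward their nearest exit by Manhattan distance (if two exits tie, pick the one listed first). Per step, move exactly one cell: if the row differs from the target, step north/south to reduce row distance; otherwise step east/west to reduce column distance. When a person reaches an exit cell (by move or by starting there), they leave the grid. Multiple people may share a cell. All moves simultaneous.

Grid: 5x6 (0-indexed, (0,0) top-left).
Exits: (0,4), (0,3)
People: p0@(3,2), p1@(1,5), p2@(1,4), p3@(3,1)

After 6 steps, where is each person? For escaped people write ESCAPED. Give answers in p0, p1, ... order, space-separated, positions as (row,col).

Step 1: p0:(3,2)->(2,2) | p1:(1,5)->(0,5) | p2:(1,4)->(0,4)->EXIT | p3:(3,1)->(2,1)
Step 2: p0:(2,2)->(1,2) | p1:(0,5)->(0,4)->EXIT | p2:escaped | p3:(2,1)->(1,1)
Step 3: p0:(1,2)->(0,2) | p1:escaped | p2:escaped | p3:(1,1)->(0,1)
Step 4: p0:(0,2)->(0,3)->EXIT | p1:escaped | p2:escaped | p3:(0,1)->(0,2)
Step 5: p0:escaped | p1:escaped | p2:escaped | p3:(0,2)->(0,3)->EXIT

ESCAPED ESCAPED ESCAPED ESCAPED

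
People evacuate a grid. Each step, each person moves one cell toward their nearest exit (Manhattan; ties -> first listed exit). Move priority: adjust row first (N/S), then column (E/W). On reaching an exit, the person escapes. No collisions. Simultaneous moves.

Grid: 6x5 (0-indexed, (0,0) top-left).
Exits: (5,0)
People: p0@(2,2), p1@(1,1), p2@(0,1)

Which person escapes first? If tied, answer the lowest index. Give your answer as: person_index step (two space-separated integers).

Step 1: p0:(2,2)->(3,2) | p1:(1,1)->(2,1) | p2:(0,1)->(1,1)
Step 2: p0:(3,2)->(4,2) | p1:(2,1)->(3,1) | p2:(1,1)->(2,1)
Step 3: p0:(4,2)->(5,2) | p1:(3,1)->(4,1) | p2:(2,1)->(3,1)
Step 4: p0:(5,2)->(5,1) | p1:(4,1)->(5,1) | p2:(3,1)->(4,1)
Step 5: p0:(5,1)->(5,0)->EXIT | p1:(5,1)->(5,0)->EXIT | p2:(4,1)->(5,1)
Step 6: p0:escaped | p1:escaped | p2:(5,1)->(5,0)->EXIT
Exit steps: [5, 5, 6]
First to escape: p0 at step 5

Answer: 0 5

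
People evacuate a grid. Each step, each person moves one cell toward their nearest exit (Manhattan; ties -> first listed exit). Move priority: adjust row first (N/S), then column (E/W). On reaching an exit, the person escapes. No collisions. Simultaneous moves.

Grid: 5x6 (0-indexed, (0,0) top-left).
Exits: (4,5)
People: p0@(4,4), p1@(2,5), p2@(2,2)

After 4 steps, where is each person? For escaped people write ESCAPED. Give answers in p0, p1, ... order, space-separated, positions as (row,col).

Step 1: p0:(4,4)->(4,5)->EXIT | p1:(2,5)->(3,5) | p2:(2,2)->(3,2)
Step 2: p0:escaped | p1:(3,5)->(4,5)->EXIT | p2:(3,2)->(4,2)
Step 3: p0:escaped | p1:escaped | p2:(4,2)->(4,3)
Step 4: p0:escaped | p1:escaped | p2:(4,3)->(4,4)

ESCAPED ESCAPED (4,4)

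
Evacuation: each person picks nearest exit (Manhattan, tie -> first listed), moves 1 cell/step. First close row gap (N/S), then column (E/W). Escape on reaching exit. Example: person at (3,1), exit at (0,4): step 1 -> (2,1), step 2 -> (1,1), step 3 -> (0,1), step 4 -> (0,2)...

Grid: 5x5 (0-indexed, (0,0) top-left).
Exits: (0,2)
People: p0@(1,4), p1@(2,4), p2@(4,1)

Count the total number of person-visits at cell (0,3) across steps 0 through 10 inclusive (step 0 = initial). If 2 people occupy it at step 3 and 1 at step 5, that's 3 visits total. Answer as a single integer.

Step 0: p0@(1,4) p1@(2,4) p2@(4,1) -> at (0,3): 0 [-], cum=0
Step 1: p0@(0,4) p1@(1,4) p2@(3,1) -> at (0,3): 0 [-], cum=0
Step 2: p0@(0,3) p1@(0,4) p2@(2,1) -> at (0,3): 1 [p0], cum=1
Step 3: p0@ESC p1@(0,3) p2@(1,1) -> at (0,3): 1 [p1], cum=2
Step 4: p0@ESC p1@ESC p2@(0,1) -> at (0,3): 0 [-], cum=2
Step 5: p0@ESC p1@ESC p2@ESC -> at (0,3): 0 [-], cum=2
Total visits = 2

Answer: 2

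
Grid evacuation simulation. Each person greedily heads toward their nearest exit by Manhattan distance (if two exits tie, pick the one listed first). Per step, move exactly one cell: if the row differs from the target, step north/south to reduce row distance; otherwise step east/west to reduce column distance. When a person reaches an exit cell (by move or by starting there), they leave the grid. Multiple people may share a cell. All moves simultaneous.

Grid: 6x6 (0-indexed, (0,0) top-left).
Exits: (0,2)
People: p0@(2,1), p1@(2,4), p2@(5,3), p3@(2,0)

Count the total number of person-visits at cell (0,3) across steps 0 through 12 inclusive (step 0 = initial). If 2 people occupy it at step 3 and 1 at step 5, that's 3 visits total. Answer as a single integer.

Answer: 2

Derivation:
Step 0: p0@(2,1) p1@(2,4) p2@(5,3) p3@(2,0) -> at (0,3): 0 [-], cum=0
Step 1: p0@(1,1) p1@(1,4) p2@(4,3) p3@(1,0) -> at (0,3): 0 [-], cum=0
Step 2: p0@(0,1) p1@(0,4) p2@(3,3) p3@(0,0) -> at (0,3): 0 [-], cum=0
Step 3: p0@ESC p1@(0,3) p2@(2,3) p3@(0,1) -> at (0,3): 1 [p1], cum=1
Step 4: p0@ESC p1@ESC p2@(1,3) p3@ESC -> at (0,3): 0 [-], cum=1
Step 5: p0@ESC p1@ESC p2@(0,3) p3@ESC -> at (0,3): 1 [p2], cum=2
Step 6: p0@ESC p1@ESC p2@ESC p3@ESC -> at (0,3): 0 [-], cum=2
Total visits = 2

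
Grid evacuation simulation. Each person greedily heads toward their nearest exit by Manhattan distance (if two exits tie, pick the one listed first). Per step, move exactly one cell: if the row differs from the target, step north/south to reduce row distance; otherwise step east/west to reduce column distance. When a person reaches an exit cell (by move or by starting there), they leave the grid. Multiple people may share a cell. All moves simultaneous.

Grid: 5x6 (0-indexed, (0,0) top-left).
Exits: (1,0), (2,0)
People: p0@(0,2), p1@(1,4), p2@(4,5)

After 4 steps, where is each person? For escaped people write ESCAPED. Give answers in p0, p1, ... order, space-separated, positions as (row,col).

Step 1: p0:(0,2)->(1,2) | p1:(1,4)->(1,3) | p2:(4,5)->(3,5)
Step 2: p0:(1,2)->(1,1) | p1:(1,3)->(1,2) | p2:(3,5)->(2,5)
Step 3: p0:(1,1)->(1,0)->EXIT | p1:(1,2)->(1,1) | p2:(2,5)->(2,4)
Step 4: p0:escaped | p1:(1,1)->(1,0)->EXIT | p2:(2,4)->(2,3)

ESCAPED ESCAPED (2,3)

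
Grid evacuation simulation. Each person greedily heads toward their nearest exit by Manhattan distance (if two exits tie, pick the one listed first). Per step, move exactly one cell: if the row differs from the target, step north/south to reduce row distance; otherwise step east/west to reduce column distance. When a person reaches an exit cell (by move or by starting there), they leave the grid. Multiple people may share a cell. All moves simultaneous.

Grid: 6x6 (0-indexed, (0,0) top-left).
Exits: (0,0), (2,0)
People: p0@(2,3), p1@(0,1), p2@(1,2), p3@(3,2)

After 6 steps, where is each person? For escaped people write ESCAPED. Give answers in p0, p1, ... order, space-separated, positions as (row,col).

Step 1: p0:(2,3)->(2,2) | p1:(0,1)->(0,0)->EXIT | p2:(1,2)->(0,2) | p3:(3,2)->(2,2)
Step 2: p0:(2,2)->(2,1) | p1:escaped | p2:(0,2)->(0,1) | p3:(2,2)->(2,1)
Step 3: p0:(2,1)->(2,0)->EXIT | p1:escaped | p2:(0,1)->(0,0)->EXIT | p3:(2,1)->(2,0)->EXIT

ESCAPED ESCAPED ESCAPED ESCAPED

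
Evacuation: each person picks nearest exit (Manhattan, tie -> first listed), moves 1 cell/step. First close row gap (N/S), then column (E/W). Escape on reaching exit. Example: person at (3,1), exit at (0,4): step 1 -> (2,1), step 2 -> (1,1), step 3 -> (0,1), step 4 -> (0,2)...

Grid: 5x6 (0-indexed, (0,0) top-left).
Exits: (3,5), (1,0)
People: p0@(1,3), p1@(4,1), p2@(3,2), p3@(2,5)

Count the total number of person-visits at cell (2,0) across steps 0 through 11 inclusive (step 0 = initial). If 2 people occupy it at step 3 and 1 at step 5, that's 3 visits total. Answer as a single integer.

Answer: 0

Derivation:
Step 0: p0@(1,3) p1@(4,1) p2@(3,2) p3@(2,5) -> at (2,0): 0 [-], cum=0
Step 1: p0@(1,2) p1@(3,1) p2@(3,3) p3@ESC -> at (2,0): 0 [-], cum=0
Step 2: p0@(1,1) p1@(2,1) p2@(3,4) p3@ESC -> at (2,0): 0 [-], cum=0
Step 3: p0@ESC p1@(1,1) p2@ESC p3@ESC -> at (2,0): 0 [-], cum=0
Step 4: p0@ESC p1@ESC p2@ESC p3@ESC -> at (2,0): 0 [-], cum=0
Total visits = 0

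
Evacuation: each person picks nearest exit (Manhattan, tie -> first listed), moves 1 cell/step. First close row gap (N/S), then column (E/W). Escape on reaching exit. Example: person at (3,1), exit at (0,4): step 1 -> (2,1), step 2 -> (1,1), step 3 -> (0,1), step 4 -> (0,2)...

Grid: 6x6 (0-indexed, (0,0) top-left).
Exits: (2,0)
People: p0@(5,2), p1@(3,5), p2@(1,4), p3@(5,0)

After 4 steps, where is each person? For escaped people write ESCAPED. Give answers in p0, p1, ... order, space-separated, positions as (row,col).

Step 1: p0:(5,2)->(4,2) | p1:(3,5)->(2,5) | p2:(1,4)->(2,4) | p3:(5,0)->(4,0)
Step 2: p0:(4,2)->(3,2) | p1:(2,5)->(2,4) | p2:(2,4)->(2,3) | p3:(4,0)->(3,0)
Step 3: p0:(3,2)->(2,2) | p1:(2,4)->(2,3) | p2:(2,3)->(2,2) | p3:(3,0)->(2,0)->EXIT
Step 4: p0:(2,2)->(2,1) | p1:(2,3)->(2,2) | p2:(2,2)->(2,1) | p3:escaped

(2,1) (2,2) (2,1) ESCAPED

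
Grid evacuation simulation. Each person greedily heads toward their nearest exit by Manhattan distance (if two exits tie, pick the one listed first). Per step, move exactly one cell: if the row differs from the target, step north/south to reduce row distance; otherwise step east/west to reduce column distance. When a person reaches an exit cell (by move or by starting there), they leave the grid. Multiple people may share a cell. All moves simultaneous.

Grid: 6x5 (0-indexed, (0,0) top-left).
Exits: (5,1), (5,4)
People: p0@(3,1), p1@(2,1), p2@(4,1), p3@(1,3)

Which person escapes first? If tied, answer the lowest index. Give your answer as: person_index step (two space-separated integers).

Answer: 2 1

Derivation:
Step 1: p0:(3,1)->(4,1) | p1:(2,1)->(3,1) | p2:(4,1)->(5,1)->EXIT | p3:(1,3)->(2,3)
Step 2: p0:(4,1)->(5,1)->EXIT | p1:(3,1)->(4,1) | p2:escaped | p3:(2,3)->(3,3)
Step 3: p0:escaped | p1:(4,1)->(5,1)->EXIT | p2:escaped | p3:(3,3)->(4,3)
Step 4: p0:escaped | p1:escaped | p2:escaped | p3:(4,3)->(5,3)
Step 5: p0:escaped | p1:escaped | p2:escaped | p3:(5,3)->(5,4)->EXIT
Exit steps: [2, 3, 1, 5]
First to escape: p2 at step 1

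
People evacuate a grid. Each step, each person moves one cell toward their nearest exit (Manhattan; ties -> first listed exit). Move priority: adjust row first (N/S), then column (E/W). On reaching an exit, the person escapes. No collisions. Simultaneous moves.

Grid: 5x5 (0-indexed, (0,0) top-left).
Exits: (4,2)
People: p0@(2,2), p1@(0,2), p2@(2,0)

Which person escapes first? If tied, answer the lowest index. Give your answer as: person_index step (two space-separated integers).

Step 1: p0:(2,2)->(3,2) | p1:(0,2)->(1,2) | p2:(2,0)->(3,0)
Step 2: p0:(3,2)->(4,2)->EXIT | p1:(1,2)->(2,2) | p2:(3,0)->(4,0)
Step 3: p0:escaped | p1:(2,2)->(3,2) | p2:(4,0)->(4,1)
Step 4: p0:escaped | p1:(3,2)->(4,2)->EXIT | p2:(4,1)->(4,2)->EXIT
Exit steps: [2, 4, 4]
First to escape: p0 at step 2

Answer: 0 2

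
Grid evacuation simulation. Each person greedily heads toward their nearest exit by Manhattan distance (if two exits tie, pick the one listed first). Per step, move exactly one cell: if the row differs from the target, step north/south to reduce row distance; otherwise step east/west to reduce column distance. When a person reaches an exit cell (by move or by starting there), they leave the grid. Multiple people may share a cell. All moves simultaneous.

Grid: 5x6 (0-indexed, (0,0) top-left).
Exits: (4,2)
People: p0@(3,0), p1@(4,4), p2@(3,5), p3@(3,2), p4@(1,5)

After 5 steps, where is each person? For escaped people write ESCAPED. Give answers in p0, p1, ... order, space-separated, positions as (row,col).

Step 1: p0:(3,0)->(4,0) | p1:(4,4)->(4,3) | p2:(3,5)->(4,5) | p3:(3,2)->(4,2)->EXIT | p4:(1,5)->(2,5)
Step 2: p0:(4,0)->(4,1) | p1:(4,3)->(4,2)->EXIT | p2:(4,5)->(4,4) | p3:escaped | p4:(2,5)->(3,5)
Step 3: p0:(4,1)->(4,2)->EXIT | p1:escaped | p2:(4,4)->(4,3) | p3:escaped | p4:(3,5)->(4,5)
Step 4: p0:escaped | p1:escaped | p2:(4,3)->(4,2)->EXIT | p3:escaped | p4:(4,5)->(4,4)
Step 5: p0:escaped | p1:escaped | p2:escaped | p3:escaped | p4:(4,4)->(4,3)

ESCAPED ESCAPED ESCAPED ESCAPED (4,3)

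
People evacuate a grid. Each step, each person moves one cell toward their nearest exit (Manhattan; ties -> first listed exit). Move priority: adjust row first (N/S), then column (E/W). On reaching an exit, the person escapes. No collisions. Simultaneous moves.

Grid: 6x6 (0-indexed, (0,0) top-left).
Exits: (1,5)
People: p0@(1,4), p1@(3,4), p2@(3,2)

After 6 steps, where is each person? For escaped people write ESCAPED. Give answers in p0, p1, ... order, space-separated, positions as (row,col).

Step 1: p0:(1,4)->(1,5)->EXIT | p1:(3,4)->(2,4) | p2:(3,2)->(2,2)
Step 2: p0:escaped | p1:(2,4)->(1,4) | p2:(2,2)->(1,2)
Step 3: p0:escaped | p1:(1,4)->(1,5)->EXIT | p2:(1,2)->(1,3)
Step 4: p0:escaped | p1:escaped | p2:(1,3)->(1,4)
Step 5: p0:escaped | p1:escaped | p2:(1,4)->(1,5)->EXIT

ESCAPED ESCAPED ESCAPED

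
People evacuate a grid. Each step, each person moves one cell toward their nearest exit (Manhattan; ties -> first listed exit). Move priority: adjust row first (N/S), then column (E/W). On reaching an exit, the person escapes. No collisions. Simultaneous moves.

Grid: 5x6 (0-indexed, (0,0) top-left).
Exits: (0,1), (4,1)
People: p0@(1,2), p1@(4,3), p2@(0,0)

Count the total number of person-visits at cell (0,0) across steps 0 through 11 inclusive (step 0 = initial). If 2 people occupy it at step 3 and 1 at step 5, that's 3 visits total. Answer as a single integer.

Answer: 1

Derivation:
Step 0: p0@(1,2) p1@(4,3) p2@(0,0) -> at (0,0): 1 [p2], cum=1
Step 1: p0@(0,2) p1@(4,2) p2@ESC -> at (0,0): 0 [-], cum=1
Step 2: p0@ESC p1@ESC p2@ESC -> at (0,0): 0 [-], cum=1
Total visits = 1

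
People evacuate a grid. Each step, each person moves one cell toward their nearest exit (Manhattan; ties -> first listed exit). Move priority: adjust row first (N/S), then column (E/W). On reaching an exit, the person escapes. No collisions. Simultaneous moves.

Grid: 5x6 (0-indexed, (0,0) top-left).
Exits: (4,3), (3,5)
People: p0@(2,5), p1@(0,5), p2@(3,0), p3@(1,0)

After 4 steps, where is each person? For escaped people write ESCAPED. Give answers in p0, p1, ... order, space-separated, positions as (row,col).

Step 1: p0:(2,5)->(3,5)->EXIT | p1:(0,5)->(1,5) | p2:(3,0)->(4,0) | p3:(1,0)->(2,0)
Step 2: p0:escaped | p1:(1,5)->(2,5) | p2:(4,0)->(4,1) | p3:(2,0)->(3,0)
Step 3: p0:escaped | p1:(2,5)->(3,5)->EXIT | p2:(4,1)->(4,2) | p3:(3,0)->(4,0)
Step 4: p0:escaped | p1:escaped | p2:(4,2)->(4,3)->EXIT | p3:(4,0)->(4,1)

ESCAPED ESCAPED ESCAPED (4,1)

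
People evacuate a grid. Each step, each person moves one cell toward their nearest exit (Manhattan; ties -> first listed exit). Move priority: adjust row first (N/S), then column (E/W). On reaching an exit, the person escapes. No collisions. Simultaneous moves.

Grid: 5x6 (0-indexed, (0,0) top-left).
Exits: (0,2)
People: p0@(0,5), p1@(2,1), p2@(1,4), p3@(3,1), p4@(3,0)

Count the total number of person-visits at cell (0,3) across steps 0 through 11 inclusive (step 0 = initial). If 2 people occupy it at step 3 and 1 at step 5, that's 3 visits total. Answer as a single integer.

Step 0: p0@(0,5) p1@(2,1) p2@(1,4) p3@(3,1) p4@(3,0) -> at (0,3): 0 [-], cum=0
Step 1: p0@(0,4) p1@(1,1) p2@(0,4) p3@(2,1) p4@(2,0) -> at (0,3): 0 [-], cum=0
Step 2: p0@(0,3) p1@(0,1) p2@(0,3) p3@(1,1) p4@(1,0) -> at (0,3): 2 [p0,p2], cum=2
Step 3: p0@ESC p1@ESC p2@ESC p3@(0,1) p4@(0,0) -> at (0,3): 0 [-], cum=2
Step 4: p0@ESC p1@ESC p2@ESC p3@ESC p4@(0,1) -> at (0,3): 0 [-], cum=2
Step 5: p0@ESC p1@ESC p2@ESC p3@ESC p4@ESC -> at (0,3): 0 [-], cum=2
Total visits = 2

Answer: 2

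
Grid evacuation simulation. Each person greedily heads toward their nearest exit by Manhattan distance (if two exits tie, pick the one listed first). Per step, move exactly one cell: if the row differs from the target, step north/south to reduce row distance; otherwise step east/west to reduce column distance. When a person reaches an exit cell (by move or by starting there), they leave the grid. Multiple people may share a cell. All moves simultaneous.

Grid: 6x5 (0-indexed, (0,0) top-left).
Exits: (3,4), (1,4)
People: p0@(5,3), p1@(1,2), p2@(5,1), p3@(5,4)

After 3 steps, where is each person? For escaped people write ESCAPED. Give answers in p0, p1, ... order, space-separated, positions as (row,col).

Step 1: p0:(5,3)->(4,3) | p1:(1,2)->(1,3) | p2:(5,1)->(4,1) | p3:(5,4)->(4,4)
Step 2: p0:(4,3)->(3,3) | p1:(1,3)->(1,4)->EXIT | p2:(4,1)->(3,1) | p3:(4,4)->(3,4)->EXIT
Step 3: p0:(3,3)->(3,4)->EXIT | p1:escaped | p2:(3,1)->(3,2) | p3:escaped

ESCAPED ESCAPED (3,2) ESCAPED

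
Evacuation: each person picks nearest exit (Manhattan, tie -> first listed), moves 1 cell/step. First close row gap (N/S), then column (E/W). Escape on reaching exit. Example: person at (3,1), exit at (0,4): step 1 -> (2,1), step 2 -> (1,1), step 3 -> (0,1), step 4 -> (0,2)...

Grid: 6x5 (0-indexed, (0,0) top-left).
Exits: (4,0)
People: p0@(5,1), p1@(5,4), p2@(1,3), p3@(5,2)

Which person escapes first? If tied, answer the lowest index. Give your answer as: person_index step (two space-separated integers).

Step 1: p0:(5,1)->(4,1) | p1:(5,4)->(4,4) | p2:(1,3)->(2,3) | p3:(5,2)->(4,2)
Step 2: p0:(4,1)->(4,0)->EXIT | p1:(4,4)->(4,3) | p2:(2,3)->(3,3) | p3:(4,2)->(4,1)
Step 3: p0:escaped | p1:(4,3)->(4,2) | p2:(3,3)->(4,3) | p3:(4,1)->(4,0)->EXIT
Step 4: p0:escaped | p1:(4,2)->(4,1) | p2:(4,3)->(4,2) | p3:escaped
Step 5: p0:escaped | p1:(4,1)->(4,0)->EXIT | p2:(4,2)->(4,1) | p3:escaped
Step 6: p0:escaped | p1:escaped | p2:(4,1)->(4,0)->EXIT | p3:escaped
Exit steps: [2, 5, 6, 3]
First to escape: p0 at step 2

Answer: 0 2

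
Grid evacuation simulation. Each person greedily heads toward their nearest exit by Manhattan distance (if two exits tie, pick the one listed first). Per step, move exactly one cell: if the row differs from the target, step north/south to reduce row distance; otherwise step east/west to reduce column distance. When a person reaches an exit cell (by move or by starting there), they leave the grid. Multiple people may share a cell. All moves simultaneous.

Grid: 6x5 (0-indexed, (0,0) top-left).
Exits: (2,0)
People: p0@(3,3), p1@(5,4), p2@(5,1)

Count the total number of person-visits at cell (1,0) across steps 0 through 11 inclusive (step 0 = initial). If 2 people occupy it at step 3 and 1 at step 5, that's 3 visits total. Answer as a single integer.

Step 0: p0@(3,3) p1@(5,4) p2@(5,1) -> at (1,0): 0 [-], cum=0
Step 1: p0@(2,3) p1@(4,4) p2@(4,1) -> at (1,0): 0 [-], cum=0
Step 2: p0@(2,2) p1@(3,4) p2@(3,1) -> at (1,0): 0 [-], cum=0
Step 3: p0@(2,1) p1@(2,4) p2@(2,1) -> at (1,0): 0 [-], cum=0
Step 4: p0@ESC p1@(2,3) p2@ESC -> at (1,0): 0 [-], cum=0
Step 5: p0@ESC p1@(2,2) p2@ESC -> at (1,0): 0 [-], cum=0
Step 6: p0@ESC p1@(2,1) p2@ESC -> at (1,0): 0 [-], cum=0
Step 7: p0@ESC p1@ESC p2@ESC -> at (1,0): 0 [-], cum=0
Total visits = 0

Answer: 0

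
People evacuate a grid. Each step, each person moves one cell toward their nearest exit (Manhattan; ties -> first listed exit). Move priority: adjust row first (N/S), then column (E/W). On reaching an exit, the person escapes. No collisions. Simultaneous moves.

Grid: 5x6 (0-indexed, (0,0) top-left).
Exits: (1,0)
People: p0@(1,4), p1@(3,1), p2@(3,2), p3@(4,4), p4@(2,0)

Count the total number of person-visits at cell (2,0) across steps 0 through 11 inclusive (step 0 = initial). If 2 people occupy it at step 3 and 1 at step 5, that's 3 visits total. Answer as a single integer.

Answer: 1

Derivation:
Step 0: p0@(1,4) p1@(3,1) p2@(3,2) p3@(4,4) p4@(2,0) -> at (2,0): 1 [p4], cum=1
Step 1: p0@(1,3) p1@(2,1) p2@(2,2) p3@(3,4) p4@ESC -> at (2,0): 0 [-], cum=1
Step 2: p0@(1,2) p1@(1,1) p2@(1,2) p3@(2,4) p4@ESC -> at (2,0): 0 [-], cum=1
Step 3: p0@(1,1) p1@ESC p2@(1,1) p3@(1,4) p4@ESC -> at (2,0): 0 [-], cum=1
Step 4: p0@ESC p1@ESC p2@ESC p3@(1,3) p4@ESC -> at (2,0): 0 [-], cum=1
Step 5: p0@ESC p1@ESC p2@ESC p3@(1,2) p4@ESC -> at (2,0): 0 [-], cum=1
Step 6: p0@ESC p1@ESC p2@ESC p3@(1,1) p4@ESC -> at (2,0): 0 [-], cum=1
Step 7: p0@ESC p1@ESC p2@ESC p3@ESC p4@ESC -> at (2,0): 0 [-], cum=1
Total visits = 1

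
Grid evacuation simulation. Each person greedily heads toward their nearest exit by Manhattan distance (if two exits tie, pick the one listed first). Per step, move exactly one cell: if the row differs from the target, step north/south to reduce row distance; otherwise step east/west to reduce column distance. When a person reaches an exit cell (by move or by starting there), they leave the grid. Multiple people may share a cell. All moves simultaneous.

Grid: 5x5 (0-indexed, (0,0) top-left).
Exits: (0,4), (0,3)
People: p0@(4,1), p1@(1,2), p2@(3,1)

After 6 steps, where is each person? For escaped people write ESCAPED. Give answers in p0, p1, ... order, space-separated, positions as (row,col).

Step 1: p0:(4,1)->(3,1) | p1:(1,2)->(0,2) | p2:(3,1)->(2,1)
Step 2: p0:(3,1)->(2,1) | p1:(0,2)->(0,3)->EXIT | p2:(2,1)->(1,1)
Step 3: p0:(2,1)->(1,1) | p1:escaped | p2:(1,1)->(0,1)
Step 4: p0:(1,1)->(0,1) | p1:escaped | p2:(0,1)->(0,2)
Step 5: p0:(0,1)->(0,2) | p1:escaped | p2:(0,2)->(0,3)->EXIT
Step 6: p0:(0,2)->(0,3)->EXIT | p1:escaped | p2:escaped

ESCAPED ESCAPED ESCAPED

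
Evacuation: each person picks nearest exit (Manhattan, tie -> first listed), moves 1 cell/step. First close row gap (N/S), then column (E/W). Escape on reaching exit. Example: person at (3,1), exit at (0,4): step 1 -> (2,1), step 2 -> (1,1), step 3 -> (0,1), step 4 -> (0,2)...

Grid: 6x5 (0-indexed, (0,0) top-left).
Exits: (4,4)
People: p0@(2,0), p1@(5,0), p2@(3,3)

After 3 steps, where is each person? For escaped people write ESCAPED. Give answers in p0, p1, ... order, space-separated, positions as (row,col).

Step 1: p0:(2,0)->(3,0) | p1:(5,0)->(4,0) | p2:(3,3)->(4,3)
Step 2: p0:(3,0)->(4,0) | p1:(4,0)->(4,1) | p2:(4,3)->(4,4)->EXIT
Step 3: p0:(4,0)->(4,1) | p1:(4,1)->(4,2) | p2:escaped

(4,1) (4,2) ESCAPED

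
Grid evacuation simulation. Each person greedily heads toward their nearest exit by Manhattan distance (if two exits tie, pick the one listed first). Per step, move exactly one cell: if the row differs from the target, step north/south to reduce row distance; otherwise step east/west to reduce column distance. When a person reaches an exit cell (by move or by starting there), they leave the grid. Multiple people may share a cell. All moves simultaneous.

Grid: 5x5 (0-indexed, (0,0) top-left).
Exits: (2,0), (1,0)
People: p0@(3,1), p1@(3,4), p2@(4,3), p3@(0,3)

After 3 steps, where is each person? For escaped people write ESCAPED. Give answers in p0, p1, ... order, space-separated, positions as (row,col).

Step 1: p0:(3,1)->(2,1) | p1:(3,4)->(2,4) | p2:(4,3)->(3,3) | p3:(0,3)->(1,3)
Step 2: p0:(2,1)->(2,0)->EXIT | p1:(2,4)->(2,3) | p2:(3,3)->(2,3) | p3:(1,3)->(1,2)
Step 3: p0:escaped | p1:(2,3)->(2,2) | p2:(2,3)->(2,2) | p3:(1,2)->(1,1)

ESCAPED (2,2) (2,2) (1,1)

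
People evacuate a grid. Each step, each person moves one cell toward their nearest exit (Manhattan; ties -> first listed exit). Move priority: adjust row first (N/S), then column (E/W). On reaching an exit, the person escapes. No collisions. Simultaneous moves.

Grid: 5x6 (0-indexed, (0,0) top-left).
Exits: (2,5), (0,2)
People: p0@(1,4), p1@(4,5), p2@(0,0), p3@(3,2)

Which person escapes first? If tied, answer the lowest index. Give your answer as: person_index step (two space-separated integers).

Answer: 0 2

Derivation:
Step 1: p0:(1,4)->(2,4) | p1:(4,5)->(3,5) | p2:(0,0)->(0,1) | p3:(3,2)->(2,2)
Step 2: p0:(2,4)->(2,5)->EXIT | p1:(3,5)->(2,5)->EXIT | p2:(0,1)->(0,2)->EXIT | p3:(2,2)->(1,2)
Step 3: p0:escaped | p1:escaped | p2:escaped | p3:(1,2)->(0,2)->EXIT
Exit steps: [2, 2, 2, 3]
First to escape: p0 at step 2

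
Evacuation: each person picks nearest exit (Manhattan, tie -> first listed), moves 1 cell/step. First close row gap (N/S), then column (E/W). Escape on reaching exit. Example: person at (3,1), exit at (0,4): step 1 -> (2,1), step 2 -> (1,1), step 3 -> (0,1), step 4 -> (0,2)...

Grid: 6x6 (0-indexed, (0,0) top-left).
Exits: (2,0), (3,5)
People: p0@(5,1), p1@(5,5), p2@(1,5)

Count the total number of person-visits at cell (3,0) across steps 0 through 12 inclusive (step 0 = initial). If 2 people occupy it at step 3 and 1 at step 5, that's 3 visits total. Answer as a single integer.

Step 0: p0@(5,1) p1@(5,5) p2@(1,5) -> at (3,0): 0 [-], cum=0
Step 1: p0@(4,1) p1@(4,5) p2@(2,5) -> at (3,0): 0 [-], cum=0
Step 2: p0@(3,1) p1@ESC p2@ESC -> at (3,0): 0 [-], cum=0
Step 3: p0@(2,1) p1@ESC p2@ESC -> at (3,0): 0 [-], cum=0
Step 4: p0@ESC p1@ESC p2@ESC -> at (3,0): 0 [-], cum=0
Total visits = 0

Answer: 0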